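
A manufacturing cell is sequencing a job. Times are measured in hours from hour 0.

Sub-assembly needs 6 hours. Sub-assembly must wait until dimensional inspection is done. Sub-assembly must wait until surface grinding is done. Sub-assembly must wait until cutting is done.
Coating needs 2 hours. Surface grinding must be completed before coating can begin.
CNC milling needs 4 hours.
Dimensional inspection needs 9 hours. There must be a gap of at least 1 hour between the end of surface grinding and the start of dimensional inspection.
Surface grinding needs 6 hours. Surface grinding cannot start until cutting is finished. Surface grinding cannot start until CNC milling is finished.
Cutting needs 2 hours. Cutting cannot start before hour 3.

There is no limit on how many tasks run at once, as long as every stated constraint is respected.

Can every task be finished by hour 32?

Yes

CNC milling has no prerequisites, so it starts at hour 0 and finishes at hour 4.
Cutting cannot begin until its own release at hour 3. It runs from hour 3 to 3 + 2 = hour 5.
For surface grinding: cutting (finishes hour 5); CNC milling (finishes hour 4). Taking the maximum gives a start of hour 5, and it finishes at 5 + 6 = hour 11.
Coating waits on surface grinding (finishes hour 11), so it starts at hour 11 and finishes at 11 + 2 = hour 13.
Dimensional inspection waits on surface grinding (finishes hour 11, plus 1-hour gap → hour 12), so it starts at hour 12 and finishes at 12 + 9 = hour 21.
Sub-assembly has to wait for dimensional inspection (finishes hour 21); surface grinding (finishes hour 11); cutting (finishes hour 5). The latest of these is hour 21, so sub-assembly runs hour 21 to 21 + 6 = hour 27.
Every task is finished by hour 27, which is no later than the deadline of 32, so the schedule is feasible.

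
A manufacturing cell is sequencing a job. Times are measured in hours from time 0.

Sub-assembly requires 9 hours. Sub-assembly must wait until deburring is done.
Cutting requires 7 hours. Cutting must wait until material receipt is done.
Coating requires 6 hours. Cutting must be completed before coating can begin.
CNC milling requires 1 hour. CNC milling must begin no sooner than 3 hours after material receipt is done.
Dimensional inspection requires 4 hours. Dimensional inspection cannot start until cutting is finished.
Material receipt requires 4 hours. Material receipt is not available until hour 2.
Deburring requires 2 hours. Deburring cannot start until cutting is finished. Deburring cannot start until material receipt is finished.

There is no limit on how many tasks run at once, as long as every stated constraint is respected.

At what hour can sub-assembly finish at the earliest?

Material receipt waits on its own release at hour 2, so it starts at hour 2 and finishes at 2 + 4 = hour 6.
After material receipt (finishes hour 6), cutting can start at hour 6 and finishes at hour 13.
Deburring cannot start until cutting (finishes hour 13); material receipt (finishes hour 6). The controlling bound is hour 13, so deburring finishes at 13 + 2 = hour 15.
After deburring (finishes hour 15), sub-assembly can start at hour 15 and finishes at hour 24.

24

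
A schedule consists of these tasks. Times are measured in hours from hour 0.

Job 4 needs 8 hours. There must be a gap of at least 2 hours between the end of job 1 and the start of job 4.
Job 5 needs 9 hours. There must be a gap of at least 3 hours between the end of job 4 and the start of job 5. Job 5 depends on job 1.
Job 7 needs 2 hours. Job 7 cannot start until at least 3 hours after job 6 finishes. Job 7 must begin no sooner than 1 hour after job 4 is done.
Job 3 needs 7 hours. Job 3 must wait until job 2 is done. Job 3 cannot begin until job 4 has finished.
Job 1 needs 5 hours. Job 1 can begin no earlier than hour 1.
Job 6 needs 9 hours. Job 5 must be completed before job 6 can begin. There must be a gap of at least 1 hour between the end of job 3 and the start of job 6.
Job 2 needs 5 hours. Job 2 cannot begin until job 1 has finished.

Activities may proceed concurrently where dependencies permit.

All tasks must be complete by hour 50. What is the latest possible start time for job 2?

Job 7 has no dependents, so it just needs to finish by hour 50. Starting by 50 − 2 = hour 48 achieves that.
Job 6 has to be done before job 7 (must start by hour 48, minus 3-hour gap → hour 45). That means finishing by hour 45, i.e. starting by 45 − 9 = hour 36.
Job 3 has to be done before job 6 (must start by hour 36, minus 1-hour gap → hour 35). That means finishing by hour 35, i.e. starting by 35 − 7 = hour 28.
Job 2 feeds into job 3 (must start by hour 28); so job 2 must finish by hour 28 and therefore start by hour 23.

23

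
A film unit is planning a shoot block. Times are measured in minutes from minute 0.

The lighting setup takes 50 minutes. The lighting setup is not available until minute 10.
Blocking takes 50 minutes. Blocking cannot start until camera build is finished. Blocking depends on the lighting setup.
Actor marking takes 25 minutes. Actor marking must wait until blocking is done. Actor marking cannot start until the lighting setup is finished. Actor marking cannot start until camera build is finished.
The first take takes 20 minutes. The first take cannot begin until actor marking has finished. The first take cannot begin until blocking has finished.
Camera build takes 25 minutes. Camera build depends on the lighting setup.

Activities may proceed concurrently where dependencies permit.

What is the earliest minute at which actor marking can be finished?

After its own release at minute 10, the lighting setup can start at minute 10 and finishes at minute 60.
After the lighting setup (finishes minute 60), camera build can start at minute 60 and finishes at minute 85.
Blocking has to wait for camera build (finishes minute 85); the lighting setup (finishes minute 60). The latest of these is minute 85, so blocking runs minute 85 to 85 + 50 = minute 135.
Actor marking has to wait for blocking (finishes minute 135); the lighting setup (finishes minute 60); camera build (finishes minute 85). The latest of these is minute 135, so actor marking runs minute 135 to 135 + 25 = minute 160.

160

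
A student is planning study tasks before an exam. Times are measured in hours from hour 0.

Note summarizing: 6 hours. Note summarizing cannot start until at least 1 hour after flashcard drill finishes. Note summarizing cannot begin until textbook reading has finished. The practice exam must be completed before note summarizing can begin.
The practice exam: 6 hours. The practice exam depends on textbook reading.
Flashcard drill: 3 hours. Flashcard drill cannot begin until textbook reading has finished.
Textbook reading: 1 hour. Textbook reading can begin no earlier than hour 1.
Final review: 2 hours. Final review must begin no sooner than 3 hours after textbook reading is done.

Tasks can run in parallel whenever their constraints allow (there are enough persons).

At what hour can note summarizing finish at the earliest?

14

Textbook reading cannot begin until its own release at hour 1. It runs from hour 1 to 1 + 1 = hour 2.
The practice exam waits on textbook reading (finishes hour 2), so it starts at hour 2 and finishes at 2 + 6 = hour 8.
After textbook reading (finishes hour 2), flashcard drill can start at hour 2 and finishes at hour 5.
Note summarizing cannot start until flashcard drill (finishes hour 5, plus 1-hour gap → hour 6); textbook reading (finishes hour 2); the practice exam (finishes hour 8). The controlling bound is hour 8, so note summarizing finishes at 8 + 6 = hour 14.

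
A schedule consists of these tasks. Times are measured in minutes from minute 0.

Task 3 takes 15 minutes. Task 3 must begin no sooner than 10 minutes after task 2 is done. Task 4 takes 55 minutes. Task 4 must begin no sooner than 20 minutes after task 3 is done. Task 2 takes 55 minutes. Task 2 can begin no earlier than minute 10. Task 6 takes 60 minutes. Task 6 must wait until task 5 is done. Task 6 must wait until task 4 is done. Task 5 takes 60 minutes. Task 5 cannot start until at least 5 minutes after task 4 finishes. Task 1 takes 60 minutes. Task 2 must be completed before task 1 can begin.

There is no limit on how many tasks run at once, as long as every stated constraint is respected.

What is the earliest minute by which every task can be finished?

Task 2 waits on its own release at minute 10, so it starts at minute 10 and finishes at 10 + 55 = minute 65.
After task 2 (finishes minute 65, plus 10-minute gap → minute 75), task 3 can start at minute 75 and finishes at minute 90.
Task 4 waits on task 3 (finishes minute 90, plus 20-minute gap → minute 110), so it starts at minute 110 and finishes at 110 + 55 = minute 165.
Task 5 cannot begin until task 4 (finishes minute 165, plus 5-minute gap → minute 170). It runs from minute 170 to 170 + 60 = minute 230.
Task 6 needs all of task 5 (finishes minute 230); task 4 (finishes minute 165). That puts its earliest start at minute 230; it finishes at 230 + 60 = minute 290.
After task 2 (finishes minute 65), task 1 can start at minute 65 and finishes at minute 125.
All tasks are finished once the last one completes. Finish times: Task 1 at 125, Task 2 at 65, Task 3 at 90, Task 4 at 165, Task 5 at 230, Task 6 at 290. The latest is minute 290.

290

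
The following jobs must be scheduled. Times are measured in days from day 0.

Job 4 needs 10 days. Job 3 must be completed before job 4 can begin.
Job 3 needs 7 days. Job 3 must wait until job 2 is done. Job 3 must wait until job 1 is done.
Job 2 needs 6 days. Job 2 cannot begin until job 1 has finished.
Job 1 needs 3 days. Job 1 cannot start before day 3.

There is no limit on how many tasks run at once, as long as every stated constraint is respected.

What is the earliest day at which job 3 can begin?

Job 1 waits on its own release at day 3, so it starts at day 3 and finishes at 3 + 3 = day 6.
After job 1 (finishes day 6), job 2 can start at day 6 and finishes at day 12.
Job 3 waits on job 2 (finishes day 12); job 1 (finishes day 6). The latest of these is day 12, which is the earliest job 3 can start.

12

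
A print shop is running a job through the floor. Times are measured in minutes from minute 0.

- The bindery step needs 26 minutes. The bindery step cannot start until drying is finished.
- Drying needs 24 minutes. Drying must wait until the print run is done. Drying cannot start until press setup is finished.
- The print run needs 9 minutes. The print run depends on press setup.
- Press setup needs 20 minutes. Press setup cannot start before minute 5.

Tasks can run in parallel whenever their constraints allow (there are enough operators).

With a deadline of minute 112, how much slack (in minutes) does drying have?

28

Press setup cannot begin until its own release at minute 5. It runs from minute 5 to 5 + 20 = minute 25.
After press setup (finishes minute 25), the print run can start at minute 25 and finishes at minute 34.
Drying cannot start until the print run (finishes minute 34); press setup (finishes minute 25). The controlling bound is minute 34, so drying finishes at 34 + 24 = minute 58.

Working backward from the deadline:
The bindery step has no dependents, so it just needs to finish by minute 112. Starting by 112 − 26 = minute 86 achieves that.
Drying has to be done before the bindery step (must start by minute 86). That means finishing by minute 86, i.e. starting by 86 − 24 = minute 62.
So drying can start as early as minute 34 and as late as minute 62, giving 62 − 34 = 28 minutes of slack.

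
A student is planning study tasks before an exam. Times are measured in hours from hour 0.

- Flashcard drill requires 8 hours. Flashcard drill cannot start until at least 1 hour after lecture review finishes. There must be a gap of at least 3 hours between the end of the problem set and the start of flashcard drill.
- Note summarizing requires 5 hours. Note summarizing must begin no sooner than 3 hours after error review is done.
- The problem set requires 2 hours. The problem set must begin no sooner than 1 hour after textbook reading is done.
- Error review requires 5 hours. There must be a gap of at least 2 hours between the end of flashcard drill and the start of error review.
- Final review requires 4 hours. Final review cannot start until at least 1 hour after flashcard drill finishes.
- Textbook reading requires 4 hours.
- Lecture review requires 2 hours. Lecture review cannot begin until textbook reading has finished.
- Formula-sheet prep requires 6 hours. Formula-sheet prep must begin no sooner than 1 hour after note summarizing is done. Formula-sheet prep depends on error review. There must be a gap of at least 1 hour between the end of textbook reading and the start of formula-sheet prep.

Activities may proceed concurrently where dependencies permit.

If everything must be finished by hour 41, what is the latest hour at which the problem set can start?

Formula-sheet prep has no dependents, so it just needs to finish by hour 41. Starting by 41 − 6 = hour 35 achieves that.
Note summarizing must finish before formula-sheet prep (must start by hour 35, minus 1-hour gap → hour 34). With a 5-hour duration, note summarizing must start by 34 − 5 = hour 29.
Error review must finish in time for note summarizing (must start by hour 29, minus 3-hour gap → hour 26); formula-sheet prep (must start by hour 35). The tightest is hour 26, so error review must start by 26 − 5 = hour 21.
To finish by hour 41, final review (duration 4) must start no later than hour 37.
Flashcard drill has several dependents: error review (must start by hour 21, minus 2-hour gap → hour 19); final review (must start by hour 37, minus 1-hour gap → hour 36). The earliest of those limits is hour 19, so flashcard drill must start by 19 − 8 = hour 11.
Since flashcard drill (must start by hour 11, minus 3-hour gap → hour 8) depends on it, the problem set must finish by hour 8. Backing off its 2-hour duration gives a latest start of hour 6.

6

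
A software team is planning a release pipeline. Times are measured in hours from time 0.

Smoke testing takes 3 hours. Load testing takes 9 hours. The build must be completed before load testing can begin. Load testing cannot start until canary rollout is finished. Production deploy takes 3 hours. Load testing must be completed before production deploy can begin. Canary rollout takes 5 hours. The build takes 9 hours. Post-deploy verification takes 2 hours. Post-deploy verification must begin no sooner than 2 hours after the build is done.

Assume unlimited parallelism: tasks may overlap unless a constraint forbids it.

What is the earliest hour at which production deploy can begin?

Nothing blocks canary rollout, so it runs from hour 0 to hour 5.
The build has no prerequisites, so it starts at hour 0 and finishes at hour 9.
Load testing cannot start until the build (finishes hour 9); canary rollout (finishes hour 5). The controlling bound is hour 9, so load testing finishes at 9 + 9 = hour 18.
Production deploy waits on load testing (finishes hour 18), so the earliest it can start is hour 18.

18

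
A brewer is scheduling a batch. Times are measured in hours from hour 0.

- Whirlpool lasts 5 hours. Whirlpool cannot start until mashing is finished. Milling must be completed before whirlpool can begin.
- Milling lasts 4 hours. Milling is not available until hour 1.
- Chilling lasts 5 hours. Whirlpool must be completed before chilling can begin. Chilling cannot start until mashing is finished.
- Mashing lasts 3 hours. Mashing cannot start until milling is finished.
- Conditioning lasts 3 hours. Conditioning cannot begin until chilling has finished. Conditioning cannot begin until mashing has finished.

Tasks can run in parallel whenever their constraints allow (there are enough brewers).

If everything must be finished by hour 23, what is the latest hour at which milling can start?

Conditioning must finish by hour 23; it takes 3 hours, so it must start by 23 − 3 = hour 20.
Chilling has to be done before conditioning (must start by hour 20). That means finishing by hour 20, i.e. starting by 20 − 5 = hour 15.
Whirlpool has to be done before chilling (must start by hour 15). That means finishing by hour 15, i.e. starting by 15 − 5 = hour 10.
Mashing feeds whirlpool (must start by hour 10); chilling (must start by hour 15); conditioning (must start by hour 20). Taking the minimum, mashing must finish by hour 10 and start by 10 − 3 = hour 7.
For milling: mashing (must start by hour 7); whirlpool (must start by hour 10). The most restrictive is hour 7; with a 4-hour duration, milling must start by hour 3.

3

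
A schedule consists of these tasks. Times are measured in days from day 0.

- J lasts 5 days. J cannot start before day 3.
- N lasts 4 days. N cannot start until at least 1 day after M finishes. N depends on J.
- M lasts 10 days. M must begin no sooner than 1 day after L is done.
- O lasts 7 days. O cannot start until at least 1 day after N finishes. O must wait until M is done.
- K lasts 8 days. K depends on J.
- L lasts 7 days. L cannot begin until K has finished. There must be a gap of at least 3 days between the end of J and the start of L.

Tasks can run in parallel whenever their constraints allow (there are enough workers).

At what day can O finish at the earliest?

47

After its own release at day 3, J can start at day 3 and finishes at day 8.
K waits on J (finishes day 8), so it starts at day 8 and finishes at 8 + 8 = day 16.
L cannot start until K (finishes day 16); J (finishes day 8, plus 3-day gap → day 11). The controlling bound is day 16, so L finishes at 16 + 7 = day 23.
M cannot begin until L (finishes day 23, plus 1-day gap → day 24). It runs from day 24 to 24 + 10 = day 34.
N needs all of M (finishes day 34, plus 1-day gap → day 35); J (finishes day 8). That puts its earliest start at day 35; it finishes at 35 + 4 = day 39.
O needs all of N (finishes day 39, plus 1-day gap → day 40); M (finishes day 34). That puts its earliest start at day 40; it finishes at 40 + 7 = day 47.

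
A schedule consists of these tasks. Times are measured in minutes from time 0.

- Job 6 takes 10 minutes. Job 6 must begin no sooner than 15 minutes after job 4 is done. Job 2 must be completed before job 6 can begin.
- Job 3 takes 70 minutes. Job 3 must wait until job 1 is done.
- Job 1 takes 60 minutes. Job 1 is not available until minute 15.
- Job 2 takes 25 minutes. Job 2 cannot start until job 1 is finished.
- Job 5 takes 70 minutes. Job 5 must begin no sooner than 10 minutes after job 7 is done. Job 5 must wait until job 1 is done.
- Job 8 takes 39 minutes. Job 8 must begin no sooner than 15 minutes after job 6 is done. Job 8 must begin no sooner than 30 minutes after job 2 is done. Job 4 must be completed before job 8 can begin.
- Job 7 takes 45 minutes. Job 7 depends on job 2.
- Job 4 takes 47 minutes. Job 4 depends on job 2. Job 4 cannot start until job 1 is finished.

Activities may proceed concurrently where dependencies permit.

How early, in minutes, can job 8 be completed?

After its own release at minute 15, job 1 can start at minute 15 and finishes at minute 75.
Job 2 cannot begin until job 1 (finishes minute 75). It runs from minute 75 to 75 + 25 = minute 100.
Job 4 needs all of job 2 (finishes minute 100); job 1 (finishes minute 75). That puts its earliest start at minute 100; it finishes at 100 + 47 = minute 147.
For job 6: job 4 (finishes minute 147, plus 15-minute gap → minute 162); job 2 (finishes minute 100). Taking the maximum gives a start of minute 162, and it finishes at 162 + 10 = minute 172.
Job 8 needs all of job 6 (finishes minute 172, plus 15-minute gap → minute 187); job 2 (finishes minute 100, plus 30-minute gap → minute 130); job 4 (finishes minute 147). That puts its earliest start at minute 187; it finishes at 187 + 39 = minute 226.

226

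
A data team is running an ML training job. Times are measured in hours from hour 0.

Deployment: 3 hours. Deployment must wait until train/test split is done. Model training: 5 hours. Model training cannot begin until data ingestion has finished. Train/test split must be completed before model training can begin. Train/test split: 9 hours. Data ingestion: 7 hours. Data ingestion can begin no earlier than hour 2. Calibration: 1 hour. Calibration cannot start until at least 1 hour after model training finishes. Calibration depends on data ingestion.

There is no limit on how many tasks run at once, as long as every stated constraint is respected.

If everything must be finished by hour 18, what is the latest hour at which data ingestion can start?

4

Nothing follows calibration; the deadline of hour 18 is its only limit. It must start by 18 − 1 = hour 17.
Model training must finish before calibration (must start by hour 17, minus 1-hour gap → hour 16). With a 5-hour duration, model training must start by 16 − 5 = hour 11.
For data ingestion: model training (must start by hour 11); calibration (must start by hour 17). The most restrictive is hour 11; with a 7-hour duration, data ingestion must start by hour 4.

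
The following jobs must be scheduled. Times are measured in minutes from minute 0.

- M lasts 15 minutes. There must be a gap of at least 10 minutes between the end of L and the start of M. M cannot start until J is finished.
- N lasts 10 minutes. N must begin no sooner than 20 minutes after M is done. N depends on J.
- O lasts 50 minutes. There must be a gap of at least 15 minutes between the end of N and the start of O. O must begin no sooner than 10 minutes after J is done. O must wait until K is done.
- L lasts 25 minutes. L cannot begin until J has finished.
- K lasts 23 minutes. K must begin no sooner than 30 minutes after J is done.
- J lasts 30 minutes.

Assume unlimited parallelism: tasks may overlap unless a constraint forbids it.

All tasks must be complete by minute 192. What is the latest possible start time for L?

47

Nothing follows O; the deadline of minute 192 is its only limit. It must start by 192 − 50 = minute 142.
N must finish before O (must start by minute 142, minus 15-minute gap → minute 127). With a 10-minute duration, N must start by 127 − 10 = minute 117.
M feeds into N (must start by minute 117, minus 20-minute gap → minute 97); so M must finish by minute 97 and therefore start by minute 82.
L must finish before M (must start by minute 82, minus 10-minute gap → minute 72). With a 25-minute duration, L must start by 72 − 25 = minute 47.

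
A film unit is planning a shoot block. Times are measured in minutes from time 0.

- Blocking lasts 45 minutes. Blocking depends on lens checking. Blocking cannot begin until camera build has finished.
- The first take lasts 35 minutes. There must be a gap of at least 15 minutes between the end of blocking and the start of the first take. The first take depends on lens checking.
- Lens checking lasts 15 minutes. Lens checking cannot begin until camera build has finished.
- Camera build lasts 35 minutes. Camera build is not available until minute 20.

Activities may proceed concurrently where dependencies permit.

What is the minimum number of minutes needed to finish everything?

After its own release at minute 20, camera build can start at minute 20 and finishes at minute 55.
Lens checking cannot begin until camera build (finishes minute 55). It runs from minute 55 to 55 + 15 = minute 70.
Blocking cannot start until lens checking (finishes minute 70); camera build (finishes minute 55). The controlling bound is minute 70, so blocking finishes at 70 + 45 = minute 115.
The first take needs all of blocking (finishes minute 115, plus 15-minute gap → minute 130); lens checking (finishes minute 70). That puts its earliest start at minute 130; it finishes at 130 + 35 = minute 165.
All tasks are finished once the last one completes. Finish times: Camera build at 55, Lens checking at 70, Blocking at 115, The first take at 165. The latest is minute 165.

165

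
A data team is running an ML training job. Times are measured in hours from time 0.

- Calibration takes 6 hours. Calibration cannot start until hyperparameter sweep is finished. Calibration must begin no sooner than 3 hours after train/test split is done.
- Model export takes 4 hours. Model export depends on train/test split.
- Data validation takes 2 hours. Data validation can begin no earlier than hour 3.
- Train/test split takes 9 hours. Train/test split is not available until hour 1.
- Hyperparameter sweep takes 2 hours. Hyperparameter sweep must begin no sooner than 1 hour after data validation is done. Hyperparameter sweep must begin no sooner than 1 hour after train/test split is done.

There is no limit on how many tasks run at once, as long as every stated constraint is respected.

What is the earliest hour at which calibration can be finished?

Train/test split cannot begin until its own release at hour 1. It runs from hour 1 to 1 + 9 = hour 10.
After its own release at hour 3, data validation can start at hour 3 and finishes at hour 5.
Hyperparameter sweep needs all of data validation (finishes hour 5, plus 1-hour gap → hour 6); train/test split (finishes hour 10, plus 1-hour gap → hour 11). That puts its earliest start at hour 11; it finishes at 11 + 2 = hour 13.
Calibration has to wait for hyperparameter sweep (finishes hour 13); train/test split (finishes hour 10, plus 3-hour gap → hour 13). The latest of these is hour 13, so calibration runs hour 13 to 13 + 6 = hour 19.

19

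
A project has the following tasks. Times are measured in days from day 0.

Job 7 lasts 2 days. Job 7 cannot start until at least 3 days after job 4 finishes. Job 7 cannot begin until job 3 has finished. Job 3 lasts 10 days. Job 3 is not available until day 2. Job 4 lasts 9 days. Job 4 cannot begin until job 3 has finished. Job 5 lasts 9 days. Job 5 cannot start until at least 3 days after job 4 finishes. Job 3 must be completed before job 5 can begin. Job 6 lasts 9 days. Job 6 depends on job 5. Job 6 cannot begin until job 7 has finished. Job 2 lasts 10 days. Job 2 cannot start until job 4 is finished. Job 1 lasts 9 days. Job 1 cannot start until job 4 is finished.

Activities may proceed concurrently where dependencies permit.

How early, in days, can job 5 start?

24

Job 3 waits on its own release at day 2, so it starts at day 2 and finishes at 2 + 10 = day 12.
After job 3 (finishes day 12), job 4 can start at day 12 and finishes at day 21.
Job 5 waits on job 4 (finishes day 21, plus 3-day gap → day 24); job 3 (finishes day 12). The latest of these is day 24, which is the earliest job 5 can start.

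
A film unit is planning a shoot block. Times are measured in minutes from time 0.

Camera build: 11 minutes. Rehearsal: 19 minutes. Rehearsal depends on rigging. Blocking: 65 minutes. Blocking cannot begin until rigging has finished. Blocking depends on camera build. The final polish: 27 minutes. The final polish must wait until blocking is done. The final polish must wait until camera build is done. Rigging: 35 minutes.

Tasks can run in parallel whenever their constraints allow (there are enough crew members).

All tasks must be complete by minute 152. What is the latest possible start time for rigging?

25

Nothing follows the final polish; the deadline of minute 152 is its only limit. It must start by 152 − 27 = minute 125.
Blocking feeds into the final polish (must start by minute 125); so blocking must finish by minute 125 and therefore start by minute 60.
Nothing follows rehearsal; the deadline of minute 152 is its only limit. It must start by 152 − 19 = minute 133.
Rigging has several dependents: blocking (must start by minute 60); rehearsal (must start by minute 133). The earliest of those limits is minute 60, so rigging must start by 60 − 35 = minute 25.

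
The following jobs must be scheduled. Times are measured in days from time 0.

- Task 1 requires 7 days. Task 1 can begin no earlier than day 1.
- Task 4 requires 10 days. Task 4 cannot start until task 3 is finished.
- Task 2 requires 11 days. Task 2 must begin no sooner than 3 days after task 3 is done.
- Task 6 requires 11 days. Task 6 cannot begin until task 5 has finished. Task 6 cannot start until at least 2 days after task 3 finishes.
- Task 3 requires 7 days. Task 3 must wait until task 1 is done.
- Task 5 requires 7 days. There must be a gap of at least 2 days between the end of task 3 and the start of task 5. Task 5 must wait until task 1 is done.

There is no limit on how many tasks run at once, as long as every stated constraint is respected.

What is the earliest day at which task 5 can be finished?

After its own release at day 1, task 1 can start at day 1 and finishes at day 8.
After task 1 (finishes day 8), task 3 can start at day 8 and finishes at day 15.
For task 5: task 3 (finishes day 15, plus 2-day gap → day 17); task 1 (finishes day 8). Taking the maximum gives a start of day 17, and it finishes at 17 + 7 = day 24.

24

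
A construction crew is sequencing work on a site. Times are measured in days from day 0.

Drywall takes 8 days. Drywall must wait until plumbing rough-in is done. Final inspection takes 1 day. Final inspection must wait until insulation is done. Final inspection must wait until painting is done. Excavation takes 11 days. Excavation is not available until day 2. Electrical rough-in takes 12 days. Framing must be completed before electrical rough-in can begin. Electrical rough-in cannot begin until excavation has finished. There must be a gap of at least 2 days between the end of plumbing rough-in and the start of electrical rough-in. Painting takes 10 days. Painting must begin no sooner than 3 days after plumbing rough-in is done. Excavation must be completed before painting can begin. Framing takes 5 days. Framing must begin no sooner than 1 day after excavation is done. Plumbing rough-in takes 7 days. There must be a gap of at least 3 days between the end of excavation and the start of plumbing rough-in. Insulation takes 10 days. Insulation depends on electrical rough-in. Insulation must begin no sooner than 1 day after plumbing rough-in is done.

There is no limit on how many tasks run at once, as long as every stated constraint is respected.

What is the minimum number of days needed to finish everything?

Excavation cannot begin until its own release at day 2. It runs from day 2 to 2 + 11 = day 13.
After excavation (finishes day 13, plus 3-day gap → day 16), plumbing rough-in can start at day 16 and finishes at day 23.
Painting has to wait for plumbing rough-in (finishes day 23, plus 3-day gap → day 26); excavation (finishes day 13). The latest of these is day 26, so painting runs day 26 to 26 + 10 = day 36.
After plumbing rough-in (finishes day 23), drywall can start at day 23 and finishes at day 31.
Framing waits on excavation (finishes day 13, plus 1-day gap → day 14), so it starts at day 14 and finishes at 14 + 5 = day 19.
Electrical rough-in has to wait for framing (finishes day 19); excavation (finishes day 13); plumbing rough-in (finishes day 23, plus 2-day gap → day 25). The latest of these is day 25, so electrical rough-in runs day 25 to 25 + 12 = day 37.
For insulation: electrical rough-in (finishes day 37); plumbing rough-in (finishes day 23, plus 1-day gap → day 24). Taking the maximum gives a start of day 37, and it finishes at 37 + 10 = day 47.
Final inspection has to wait for insulation (finishes day 47); painting (finishes day 36). The latest of these is day 47, so final inspection runs day 47 to 47 + 1 = day 48.
All tasks are finished once the last one completes. Finish times: Excavation at 13, Framing at 19, Plumbing rough-in at 23, Electrical rough-in at 37, Insulation at 47, Drywall at 31, Painting at 36, Final inspection at 48. The latest is day 48.

48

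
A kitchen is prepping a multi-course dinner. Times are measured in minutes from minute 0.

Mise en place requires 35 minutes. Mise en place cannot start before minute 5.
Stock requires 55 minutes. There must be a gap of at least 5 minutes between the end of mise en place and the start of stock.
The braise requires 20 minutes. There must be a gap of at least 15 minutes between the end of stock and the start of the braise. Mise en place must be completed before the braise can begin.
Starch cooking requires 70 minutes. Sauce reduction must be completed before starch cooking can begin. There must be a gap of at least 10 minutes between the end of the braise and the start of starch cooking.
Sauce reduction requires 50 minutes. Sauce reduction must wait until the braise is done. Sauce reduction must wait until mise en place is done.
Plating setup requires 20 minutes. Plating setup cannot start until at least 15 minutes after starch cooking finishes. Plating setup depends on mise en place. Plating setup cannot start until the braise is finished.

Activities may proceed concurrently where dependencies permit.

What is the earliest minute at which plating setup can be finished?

Mise en place waits on its own release at minute 5, so it starts at minute 5 and finishes at 5 + 35 = minute 40.
Stock cannot begin until mise en place (finishes minute 40, plus 5-minute gap → minute 45). It runs from minute 45 to 45 + 55 = minute 100.
For the braise: stock (finishes minute 100, plus 15-minute gap → minute 115); mise en place (finishes minute 40). Taking the maximum gives a start of minute 115, and it finishes at 115 + 20 = minute 135.
For sauce reduction: the braise (finishes minute 135); mise en place (finishes minute 40). Taking the maximum gives a start of minute 135, and it finishes at 135 + 50 = minute 185.
Starch cooking needs all of sauce reduction (finishes minute 185); the braise (finishes minute 135, plus 10-minute gap → minute 145). That puts its earliest start at minute 185; it finishes at 185 + 70 = minute 255.
For plating setup: starch cooking (finishes minute 255, plus 15-minute gap → minute 270); mise en place (finishes minute 40); the braise (finishes minute 135). Taking the maximum gives a start of minute 270, and it finishes at 270 + 20 = minute 290.

290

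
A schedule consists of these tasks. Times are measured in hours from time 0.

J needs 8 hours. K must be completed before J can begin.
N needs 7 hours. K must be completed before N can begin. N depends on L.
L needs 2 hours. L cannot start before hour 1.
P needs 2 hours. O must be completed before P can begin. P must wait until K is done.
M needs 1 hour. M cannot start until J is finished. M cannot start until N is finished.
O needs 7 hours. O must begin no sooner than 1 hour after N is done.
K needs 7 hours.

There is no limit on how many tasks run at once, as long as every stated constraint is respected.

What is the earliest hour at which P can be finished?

L cannot begin until its own release at hour 1. It runs from hour 1 to 1 + 2 = hour 3.
K can start immediately at hour 0; it finishes at hour 7.
N needs all of K (finishes hour 7); L (finishes hour 3). That puts its earliest start at hour 7; it finishes at 7 + 7 = hour 14.
O waits on N (finishes hour 14, plus 1-hour gap → hour 15), so it starts at hour 15 and finishes at 15 + 7 = hour 22.
For P: O (finishes hour 22); K (finishes hour 7). Taking the maximum gives a start of hour 22, and it finishes at 22 + 2 = hour 24.

24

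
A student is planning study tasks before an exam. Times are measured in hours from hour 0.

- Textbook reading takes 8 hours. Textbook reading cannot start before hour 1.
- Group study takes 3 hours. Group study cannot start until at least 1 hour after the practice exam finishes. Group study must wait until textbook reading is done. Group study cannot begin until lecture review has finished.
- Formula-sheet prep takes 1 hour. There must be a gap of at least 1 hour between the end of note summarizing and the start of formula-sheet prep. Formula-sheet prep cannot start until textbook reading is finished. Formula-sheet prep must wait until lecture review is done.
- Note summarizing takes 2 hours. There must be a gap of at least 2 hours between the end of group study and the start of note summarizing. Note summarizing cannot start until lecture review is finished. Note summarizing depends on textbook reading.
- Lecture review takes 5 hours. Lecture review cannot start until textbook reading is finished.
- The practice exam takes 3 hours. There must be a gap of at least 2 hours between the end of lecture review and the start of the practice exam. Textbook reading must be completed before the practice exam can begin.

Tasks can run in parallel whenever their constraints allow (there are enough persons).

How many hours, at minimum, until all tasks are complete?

After its own release at hour 1, textbook reading can start at hour 1 and finishes at hour 9.
After textbook reading (finishes hour 9), lecture review can start at hour 9 and finishes at hour 14.
The practice exam cannot start until lecture review (finishes hour 14, plus 2-hour gap → hour 16); textbook reading (finishes hour 9). The controlling bound is hour 16, so the practice exam finishes at 16 + 3 = hour 19.
For group study: the practice exam (finishes hour 19, plus 1-hour gap → hour 20); textbook reading (finishes hour 9); lecture review (finishes hour 14). Taking the maximum gives a start of hour 20, and it finishes at 20 + 3 = hour 23.
Note summarizing has to wait for group study (finishes hour 23, plus 2-hour gap → hour 25); lecture review (finishes hour 14); textbook reading (finishes hour 9). The latest of these is hour 25, so note summarizing runs hour 25 to 25 + 2 = hour 27.
Formula-sheet prep cannot start until note summarizing (finishes hour 27, plus 1-hour gap → hour 28); textbook reading (finishes hour 9); lecture review (finishes hour 14). The controlling bound is hour 28, so formula-sheet prep finishes at 28 + 1 = hour 29.
All tasks are finished once the last one completes. Finish times: Textbook reading at 9, Lecture review at 14, The practice exam at 19, Group study at 23, Note summarizing at 27, Formula-sheet prep at 29. The latest is hour 29.

29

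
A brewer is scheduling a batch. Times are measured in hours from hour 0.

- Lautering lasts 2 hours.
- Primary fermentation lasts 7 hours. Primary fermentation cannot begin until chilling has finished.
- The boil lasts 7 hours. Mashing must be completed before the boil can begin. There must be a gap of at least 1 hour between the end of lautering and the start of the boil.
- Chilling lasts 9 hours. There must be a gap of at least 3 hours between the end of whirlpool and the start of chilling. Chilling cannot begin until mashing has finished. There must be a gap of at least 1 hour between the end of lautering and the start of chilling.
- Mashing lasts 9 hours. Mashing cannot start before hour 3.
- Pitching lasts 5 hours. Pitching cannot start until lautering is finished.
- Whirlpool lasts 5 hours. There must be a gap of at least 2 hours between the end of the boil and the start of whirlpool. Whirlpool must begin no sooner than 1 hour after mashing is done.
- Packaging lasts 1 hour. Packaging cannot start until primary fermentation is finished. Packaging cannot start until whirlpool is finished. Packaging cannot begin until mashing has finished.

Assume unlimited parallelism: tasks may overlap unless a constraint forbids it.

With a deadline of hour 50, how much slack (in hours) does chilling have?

4

Nothing blocks lautering, so it runs from hour 0 to hour 2.
Mashing cannot begin until its own release at hour 3. It runs from hour 3 to 3 + 9 = hour 12.
The boil needs all of mashing (finishes hour 12); lautering (finishes hour 2, plus 1-hour gap → hour 3). That puts its earliest start at hour 12; it finishes at 12 + 7 = hour 19.
Whirlpool cannot start until the boil (finishes hour 19, plus 2-hour gap → hour 21); mashing (finishes hour 12, plus 1-hour gap → hour 13). The controlling bound is hour 21, so whirlpool finishes at 21 + 5 = hour 26.
Chilling needs all of whirlpool (finishes hour 26, plus 3-hour gap → hour 29); mashing (finishes hour 12); lautering (finishes hour 2, plus 1-hour gap → hour 3). That puts its earliest start at hour 29; it finishes at 29 + 9 = hour 38.

Working backward from the deadline:
Packaging must finish by hour 50; it takes 1 hour, so it must start by 50 − 1 = hour 49.
Primary fermentation feeds into packaging (must start by hour 49); so primary fermentation must finish by hour 49 and therefore start by hour 42.
Chilling feeds into primary fermentation (must start by hour 42); so chilling must finish by hour 42 and therefore start by hour 33.
So chilling can start as early as hour 29 and as late as hour 33, giving 33 − 29 = 4 hours of slack.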